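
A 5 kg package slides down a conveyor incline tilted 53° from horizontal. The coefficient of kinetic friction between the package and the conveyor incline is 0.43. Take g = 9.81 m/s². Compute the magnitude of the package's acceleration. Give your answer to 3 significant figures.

5.30 m/s²

Resolving the weight along the incline: the component pulling the package down the slope is mg sin 53° = 5 × 9.81 × 0.7986 = 39.171 N, and the normal force is N = mg cos 53° = 5 × 9.81 × 0.6018 = 29.518 N.
Kinetic friction acts up the slope with magnitude f = μN = 0.43 × 29.518 = 12.693 N.
Net force along the incline is 39.171 − 12.693 = 26.478 N, so a = 26.478 / 5 = 5.2956 m/s².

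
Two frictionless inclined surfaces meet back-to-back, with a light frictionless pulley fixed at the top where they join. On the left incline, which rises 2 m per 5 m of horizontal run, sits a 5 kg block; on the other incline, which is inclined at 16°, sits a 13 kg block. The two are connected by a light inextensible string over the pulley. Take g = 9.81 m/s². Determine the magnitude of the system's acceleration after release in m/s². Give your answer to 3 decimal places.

0.941 m/s²

Resolve each weight along its own incline: the 5 kg mass has component 5 × 9.81 × sin 21.80° = 18.217 N down its slope, and the 13 kg mass has 13 × 9.81 × sin 16° = 35.152 N down its slope.
The 13 kg side's 35.152 N exceeds the other side's 18.217 N, so that mass slides down and the 5 kg mass slides up. Taking that direction as positive, Newton's second law for the whole system gives 35.152 − 18.217 = (5 + 13) a, so a = 16.935 / 18 = 0.9408 m/s².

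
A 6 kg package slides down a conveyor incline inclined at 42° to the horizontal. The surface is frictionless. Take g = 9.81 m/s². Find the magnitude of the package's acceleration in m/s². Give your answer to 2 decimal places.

6.56 m/s²

Resolving the weight along the incline: the component pulling the package down the slope is mg sin 42° = 6 × 9.81 × 0.6691 = 39.383 N, and the normal force is N = mg cos 42° = 6 × 9.81 × 0.7431 = 43.739 N.
With no friction the net force along the incline is 39.383 N, so a = g sin 42° = 39.383 / 6 = 6.5638 m/s².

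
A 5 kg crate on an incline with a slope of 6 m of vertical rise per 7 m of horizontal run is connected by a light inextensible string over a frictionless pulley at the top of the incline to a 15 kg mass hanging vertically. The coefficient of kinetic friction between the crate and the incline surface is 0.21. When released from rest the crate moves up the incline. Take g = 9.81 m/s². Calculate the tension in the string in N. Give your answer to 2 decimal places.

66.59 N

For the crate on the incline: the weight component along the slope is m₁g sin 40.60° = 5 × 9.81 × 0.6508 = 31.922 N and the normal force is N = m₁g cos 40.60° = 37.242 N.
Kinetic friction opposes the crate's motion up the incline: f = μN = 0.21 × 37.242 = 7.821 N acting down the slope.
Newton's second law for the crate (up-slope positive): T − 31.922 − 7.821 = 5 a. For the hanging mass (downward positive): 15 × 9.81 − T = 15 a.
Adding the two equations eliminates T: 107.407 = 20 a, so a = 5.3704 m/s².
Then from the hanging mass's equation, T = 15 × (9.81 − 5.3704) = 66.594 N.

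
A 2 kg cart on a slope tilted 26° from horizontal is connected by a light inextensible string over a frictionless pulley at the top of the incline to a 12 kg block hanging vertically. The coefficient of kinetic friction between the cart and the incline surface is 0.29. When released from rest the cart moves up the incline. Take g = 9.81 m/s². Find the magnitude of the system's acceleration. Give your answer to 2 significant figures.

For the cart on the incline: the weight component along the slope is m₁g sin 26° = 2 × 9.81 × 0.4384 = 8.601 N and the normal force is N = m₁g cos 26° = 17.634 N.
Kinetic friction opposes the cart's motion up the incline: f = μN = 0.29 × 17.634 = 5.114 N acting down the slope.
Newton's second law for the cart (up-slope positive): T − 8.601 − 5.114 = 2 a. For the hanging block (downward positive): 12 × 9.81 − T = 12 a.
Adding the two equations eliminates T: 104.005 = 14 a, so a = 7.4289 m/s².

7.4 m/s²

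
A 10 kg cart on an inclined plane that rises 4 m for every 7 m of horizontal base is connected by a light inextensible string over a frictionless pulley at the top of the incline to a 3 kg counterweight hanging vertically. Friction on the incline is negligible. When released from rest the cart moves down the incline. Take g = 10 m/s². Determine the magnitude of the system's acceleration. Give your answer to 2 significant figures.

For the cart on the incline: the weight component along the slope is m₁g sin 29.74° = 10 × 10 × 0.4961 = 49.610 N and the normal force is N = m₁g cos 29.74° = 86.824 N.
Newton's second law for the cart (down-slope positive): 49.610 − T = 10 a. For the hanging counterweight (upward positive): T − 3 × 10 = 3 a.
Adding the two equations eliminates T: 19.610 = 13 a, so a = 1.5085 m/s².

1.5 m/s²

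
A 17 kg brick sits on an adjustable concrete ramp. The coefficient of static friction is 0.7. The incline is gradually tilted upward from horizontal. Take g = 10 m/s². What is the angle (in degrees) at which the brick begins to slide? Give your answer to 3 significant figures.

35.0°

At the threshold of sliding, static friction is at its maximum μ_s N and exactly balances the weight component along the incline: mg sin θ = μ_s mg cos θ.
Hence tan θ = μ_s = 0.7, so θ = arctan(0.7) = 34.9920°.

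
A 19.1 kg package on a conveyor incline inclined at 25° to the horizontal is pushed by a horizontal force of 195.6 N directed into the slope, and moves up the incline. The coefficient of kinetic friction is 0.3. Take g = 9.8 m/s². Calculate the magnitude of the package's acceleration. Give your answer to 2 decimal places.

1.18 m/s²

The horizontal push has components F cos 25° = 195.6 × 0.9063 = 177.272 N up the incline and F sin 25° = 195.6 × 0.4226 = 82.661 N pressing into the surface.
The normal force is therefore N = mg cos 25° + F sin 25° = 169.641 + 82.661 = 252.302 N, and kinetic friction down the slope is μN = 0.3 × 252.302 = 75.691 N.
Along the incline: F cos 25° − mg sin 25° − μN = ma, so 177.272 − 79.102 − 75.691 = 19.1 a, giving a = 1.1769 m/s².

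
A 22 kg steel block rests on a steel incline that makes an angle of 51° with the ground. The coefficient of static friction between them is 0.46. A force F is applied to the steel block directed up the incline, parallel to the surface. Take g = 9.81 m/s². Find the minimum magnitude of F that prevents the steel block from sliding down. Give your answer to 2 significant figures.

The normal force is N = mg cos 51° = 135.820 N. With F at its minimum the steel block is on the verge of sliding down, so static friction is at its maximum μ_s N = 0.46 × 135.820 = 62.477 N and acts up the slope.
Equilibrium along the incline: F + μ_s N = mg sin 51°, so F = 167.724 − 62.477 = 105.247 N.

110 N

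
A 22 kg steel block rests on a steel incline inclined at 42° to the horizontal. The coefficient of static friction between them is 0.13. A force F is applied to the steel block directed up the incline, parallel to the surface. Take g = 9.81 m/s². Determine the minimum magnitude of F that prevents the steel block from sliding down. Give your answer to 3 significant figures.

124 N

The normal force is N = mg cos 42° = 160.386 N. With F at its minimum the steel block is on the verge of sliding down, so static friction is at its maximum μ_s N = 0.13 × 160.386 = 20.850 N and acts up the slope.
Equilibrium along the incline: F + μ_s N = mg sin 42°, so F = 144.412 − 20.850 = 123.562 N.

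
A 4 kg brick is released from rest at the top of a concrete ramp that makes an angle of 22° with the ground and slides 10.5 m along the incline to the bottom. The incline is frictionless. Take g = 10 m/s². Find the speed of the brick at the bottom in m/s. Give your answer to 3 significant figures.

8.87 m/s

The weight component along the incline is mg sin 22° = 14.984 N and the normal force is N = mg cos 22° = 37.087 N.
With no friction, a = g sin 22° = 3.7461 m/s².
Starting from rest over a distance of 10.5 m, v² = 2aL = 2 × 3.7461 × 10.5 = 78.6681, so v = 8.8695 m/s.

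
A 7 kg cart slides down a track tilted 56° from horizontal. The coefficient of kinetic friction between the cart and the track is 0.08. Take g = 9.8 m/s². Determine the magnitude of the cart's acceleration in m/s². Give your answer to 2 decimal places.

7.69 m/s²

Resolving the weight along the incline: the component pulling the cart down the slope is mg sin 56° = 7 × 9.8 × 0.8290 = 56.869 N, and the normal force is N = mg cos 56° = 7 × 9.8 × 0.5592 = 38.361 N.
Kinetic friction acts up the slope with magnitude f = μN = 0.08 × 38.361 = 3.069 N.
Net force along the incline is 56.869 − 3.069 = 53.800 N, so a = 53.800 / 7 = 7.6857 m/s².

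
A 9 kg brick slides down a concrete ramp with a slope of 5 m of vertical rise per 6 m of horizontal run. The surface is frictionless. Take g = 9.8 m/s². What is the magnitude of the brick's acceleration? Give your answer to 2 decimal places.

Resolving the weight along the incline: the component pulling the brick down the slope is mg sin 39.81° = 9 × 9.8 × 0.6402 = 56.466 N, and the normal force is N = mg cos 39.81° = 9 × 9.8 × 0.7682 = 67.755 N.
With no friction the net force along the incline is 56.466 N, so a = g sin 39.81° = 56.466 / 9 = 6.2740 m/s².

6.27 m/s²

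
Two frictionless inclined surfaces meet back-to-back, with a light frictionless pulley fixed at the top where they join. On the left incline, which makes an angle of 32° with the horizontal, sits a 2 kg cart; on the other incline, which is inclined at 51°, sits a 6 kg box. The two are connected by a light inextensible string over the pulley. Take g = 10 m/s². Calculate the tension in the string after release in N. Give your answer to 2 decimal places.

19.61 N

Resolve each weight along its own incline: the 2 kg mass has component 2 × 10 × sin 32° = 10.598 N down its slope, and the 6 kg mass has 6 × 10 × sin 51° = 46.629 N down its slope.
The 6 kg side's 46.629 N exceeds the other side's 10.598 N, so that mass slides down and the 2 kg mass slides up. Taking that direction as positive, Newton's second law for the whole system gives 46.629 − 10.598 = (2 + 6) a, so a = 36.031 / 8 = 4.5039 m/s².
For the 2 kg mass (up-slope positive): T − 10.598 = 2 × 4.5039, so T = 19.606 N.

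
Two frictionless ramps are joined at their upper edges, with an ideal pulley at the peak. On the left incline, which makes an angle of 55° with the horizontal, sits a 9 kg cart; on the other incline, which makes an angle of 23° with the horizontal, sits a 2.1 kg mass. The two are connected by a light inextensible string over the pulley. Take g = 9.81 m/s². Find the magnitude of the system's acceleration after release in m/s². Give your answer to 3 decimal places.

5.790 m/s²

Resolve each weight along its own incline: the 9 kg mass has component 9 × 9.81 × sin 55° = 72.323 N down its slope, and the 2.1 kg mass has 2.1 × 9.81 × sin 23° = 8.049 N down its slope.
The 9 kg side's 72.323 N exceeds the other side's 8.049 N, so that mass slides down and the 2.1 kg mass slides up. Taking that direction as positive, Newton's second law for the whole system gives 72.323 − 8.049 = (9 + 2.1) a, so a = 64.274 / 11.1 = 5.7905 m/s².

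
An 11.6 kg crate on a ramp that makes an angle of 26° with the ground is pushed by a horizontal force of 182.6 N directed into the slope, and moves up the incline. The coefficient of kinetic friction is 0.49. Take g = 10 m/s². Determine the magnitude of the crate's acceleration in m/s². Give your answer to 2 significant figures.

2.0 m/s²

The horizontal push has components F cos 26° = 182.6 × 0.8988 = 164.121 N up the incline and F sin 26° = 182.6 × 0.4384 = 80.052 N pressing into the surface.
The normal force is therefore N = mg cos 26° + F sin 26° = 104.261 + 80.052 = 184.313 N, and kinetic friction down the slope is μN = 0.49 × 184.313 = 90.313 N.
Along the incline: F cos 26° − mg sin 26° − μN = ma, so 164.121 − 50.854 − 90.313 = 11.6 a, giving a = 1.9788 m/s².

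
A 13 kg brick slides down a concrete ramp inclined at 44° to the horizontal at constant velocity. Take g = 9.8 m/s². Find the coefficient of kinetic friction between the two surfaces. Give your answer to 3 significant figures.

At constant velocity the net force along the incline is zero: mg sin 44° = μ mg cos 44°.
So μ = tan 44° = 0.6947 / 0.7193 = 0.9658.

0.966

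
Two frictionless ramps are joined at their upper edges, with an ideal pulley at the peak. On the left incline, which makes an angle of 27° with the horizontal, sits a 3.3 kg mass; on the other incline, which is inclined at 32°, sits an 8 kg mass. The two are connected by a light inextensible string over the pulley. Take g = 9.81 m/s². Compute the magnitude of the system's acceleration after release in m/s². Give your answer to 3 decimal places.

2.380 m/s²

Resolve each weight along its own incline: the 3.3 kg mass has component 3.3 × 9.81 × sin 27° = 14.697 N down its slope, and the 8 kg mass has 8 × 9.81 × sin 32° = 41.588 N down its slope.
The 8 kg side's 41.588 N exceeds the other side's 14.697 N, so that mass slides down and the 3.3 kg mass slides up. Taking that direction as positive, Newton's second law for the whole system gives 41.588 − 14.697 = (3.3 + 8) a, so a = 26.891 / 11.3 = 2.3797 m/s².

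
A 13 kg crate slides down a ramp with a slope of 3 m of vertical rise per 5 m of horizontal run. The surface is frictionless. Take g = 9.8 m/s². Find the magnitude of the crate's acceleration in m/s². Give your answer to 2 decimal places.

Resolving the weight along the incline: the component pulling the crate down the slope is mg sin 30.96° = 13 × 9.8 × 0.5145 = 65.547 N, and the normal force is N = mg cos 30.96° = 13 × 9.8 × 0.8575 = 109.246 N.
With no friction the net force along the incline is 65.547 N, so a = g sin 30.96° = 65.547 / 13 = 5.0421 m/s².

5.04 m/s²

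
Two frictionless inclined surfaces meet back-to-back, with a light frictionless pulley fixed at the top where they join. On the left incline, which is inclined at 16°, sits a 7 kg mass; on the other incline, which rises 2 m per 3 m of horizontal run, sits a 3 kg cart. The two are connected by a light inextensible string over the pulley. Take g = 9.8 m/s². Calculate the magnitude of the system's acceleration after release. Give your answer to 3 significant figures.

0.260 m/s²

Resolve each weight along its own incline: the 7 kg mass has component 7 × 9.8 × sin 16° = 18.909 N down its slope, and the 3 kg mass has 3 × 9.8 × sin 33.69° = 16.308 N down its slope.
The 7 kg side's 18.909 N exceeds the other side's 16.308 N, so that mass slides down and the 3 kg mass slides up. Taking that direction as positive, Newton's second law for the whole system gives 18.909 − 16.308 = (7 + 3) a, so a = 2.601 / 10 = 0.2601 m/s².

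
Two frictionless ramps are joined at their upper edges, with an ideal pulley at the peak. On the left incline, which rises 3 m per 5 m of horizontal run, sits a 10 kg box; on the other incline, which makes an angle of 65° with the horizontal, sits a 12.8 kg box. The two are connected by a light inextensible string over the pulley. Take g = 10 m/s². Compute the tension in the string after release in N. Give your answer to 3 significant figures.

79.8 N

Resolve each weight along its own incline: the 10 kg mass has component 10 × 10 × sin 30.96° = 51.450 N down its slope, and the 12.8 kg mass has 12.8 × 10 × sin 65° = 116.007 N down its slope.
The 12.8 kg side's 116.007 N exceeds the other side's 51.450 N, so that mass slides down and the 10 kg mass slides up. Taking that direction as positive, Newton's second law for the whole system gives 116.007 − 51.450 = (10 + 12.8) a, so a = 64.557 / 22.8 = 2.8314 m/s².
For the 10 kg mass (up-slope positive): T − 51.450 = 10 × 2.8314, so T = 79.764 N.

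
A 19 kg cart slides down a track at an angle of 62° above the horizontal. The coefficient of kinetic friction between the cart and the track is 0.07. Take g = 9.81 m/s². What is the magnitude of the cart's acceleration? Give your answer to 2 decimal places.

8.34 m/s²

Resolving the weight along the incline: the component pulling the cart down the slope is mg sin 62° = 19 × 9.81 × 0.8829 = 164.564 N, and the normal force is N = mg cos 62° = 19 × 9.81 × 0.4695 = 87.510 N.
Kinetic friction acts up the slope with magnitude f = μN = 0.07 × 87.510 = 6.126 N.
Net force along the incline is 164.564 − 6.126 = 158.438 N, so a = 158.438 / 19 = 8.3388 m/s².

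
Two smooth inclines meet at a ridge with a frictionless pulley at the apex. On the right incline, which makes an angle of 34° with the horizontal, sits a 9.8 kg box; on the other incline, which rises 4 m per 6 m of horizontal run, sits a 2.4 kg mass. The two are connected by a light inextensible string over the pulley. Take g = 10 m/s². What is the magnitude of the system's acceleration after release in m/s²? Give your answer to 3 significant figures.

3.40 m/s²

Resolve each weight along its own incline: the 9.8 kg mass has component 9.8 × 10 × sin 34° = 54.801 N down its slope, and the 2.4 kg mass has 2.4 × 10 × sin 33.69° = 13.313 N down its slope.
The 9.8 kg side's 54.801 N exceeds the other side's 13.313 N, so that mass slides down and the 2.4 kg mass slides up. Taking that direction as positive, Newton's second law for the whole system gives 54.801 − 13.313 = (9.8 + 2.4) a, so a = 41.488 / 12.2 = 3.4007 m/s².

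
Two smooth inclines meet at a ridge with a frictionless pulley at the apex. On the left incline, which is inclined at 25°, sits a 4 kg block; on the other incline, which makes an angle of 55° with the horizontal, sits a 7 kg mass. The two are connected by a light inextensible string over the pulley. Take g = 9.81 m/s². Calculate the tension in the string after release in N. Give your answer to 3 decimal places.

Resolve each weight along its own incline: the 4 kg mass has component 4 × 9.81 × sin 25° = 16.584 N down its slope, and the 7 kg mass has 7 × 9.81 × sin 55° = 56.251 N down its slope.
The 7 kg side's 56.251 N exceeds the other side's 16.584 N, so that mass slides down and the 4 kg mass slides up. Taking that direction as positive, Newton's second law for the whole system gives 56.251 − 16.584 = (4 + 7) a, so a = 39.667 / 11 = 3.6061 m/s².
For the 4 kg mass (up-slope positive): T − 16.584 = 4 × 3.6061, so T = 31.008 N.

31.008 N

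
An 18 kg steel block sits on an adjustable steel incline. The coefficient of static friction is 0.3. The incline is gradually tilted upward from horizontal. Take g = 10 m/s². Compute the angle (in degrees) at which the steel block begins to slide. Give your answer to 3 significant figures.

16.7°

At the threshold of sliding, static friction is at its maximum μ_s N and exactly balances the weight component along the incline: mg sin θ = μ_s mg cos θ.
Hence tan θ = μ_s = 0.3, so θ = arctan(0.3) = 16.6992°.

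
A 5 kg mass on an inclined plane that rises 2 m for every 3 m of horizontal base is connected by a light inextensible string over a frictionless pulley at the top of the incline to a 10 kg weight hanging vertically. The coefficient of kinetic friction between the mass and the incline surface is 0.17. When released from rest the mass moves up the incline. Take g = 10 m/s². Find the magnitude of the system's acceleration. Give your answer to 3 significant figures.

For the mass on the incline: the weight component along the slope is m₁g sin 33.69° = 5 × 10 × 0.5547 = 27.735 N and the normal force is N = m₁g cos 33.69° = 41.603 N.
Kinetic friction opposes the mass's motion up the incline: f = μN = 0.17 × 41.603 = 7.073 N acting down the slope.
Newton's second law for the mass (up-slope positive): T − 27.735 − 7.073 = 5 a. For the hanging weight (downward positive): 10 × 10 − T = 10 a.
Adding the two equations eliminates T: 65.192 = 15 a, so a = 4.3461 m/s².

4.35 m/s²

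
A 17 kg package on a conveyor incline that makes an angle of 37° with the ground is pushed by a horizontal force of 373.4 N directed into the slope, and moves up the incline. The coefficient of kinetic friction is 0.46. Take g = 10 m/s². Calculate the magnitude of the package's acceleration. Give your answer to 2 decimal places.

1.77 m/s²

The horizontal push has components F cos 37° = 373.4 × 0.7986 = 298.197 N up the incline and F sin 37° = 373.4 × 0.6018 = 224.712 N pressing into the surface.
The normal force is therefore N = mg cos 37° + F sin 37° = 135.762 + 224.712 = 360.474 N, and kinetic friction down the slope is μN = 0.46 × 360.474 = 165.818 N.
Along the incline: F cos 37° − mg sin 37° − μN = ma, so 298.197 − 102.306 − 165.818 = 17 a, giving a = 1.7690 m/s².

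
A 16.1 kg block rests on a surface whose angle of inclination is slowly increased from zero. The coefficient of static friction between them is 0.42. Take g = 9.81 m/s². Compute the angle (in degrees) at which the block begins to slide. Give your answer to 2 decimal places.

At the threshold of sliding, static friction is at its maximum μ_s N and exactly balances the weight component along the incline: mg sin θ = μ_s mg cos θ.
Hence tan θ = μ_s = 0.42, so θ = arctan(0.42) = 22.7824°.

22.78°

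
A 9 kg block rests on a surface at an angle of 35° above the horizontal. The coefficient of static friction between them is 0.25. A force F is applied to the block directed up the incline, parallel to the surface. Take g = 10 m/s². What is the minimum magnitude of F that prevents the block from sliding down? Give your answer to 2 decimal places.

33.19 N

The normal force is N = mg cos 35° = 73.724 N. With F at its minimum the block is on the verge of sliding down, so static friction is at its maximum μ_s N = 0.25 × 73.724 = 18.431 N and acts up the slope.
Equilibrium along the incline: F + μ_s N = mg sin 35°, so F = 51.622 − 18.431 = 33.191 N.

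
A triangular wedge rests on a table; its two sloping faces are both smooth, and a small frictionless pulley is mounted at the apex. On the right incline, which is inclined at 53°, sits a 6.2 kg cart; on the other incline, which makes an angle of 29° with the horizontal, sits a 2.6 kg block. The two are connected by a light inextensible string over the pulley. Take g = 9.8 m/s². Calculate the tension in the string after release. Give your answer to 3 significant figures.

23.0 N

Resolve each weight along its own incline: the 6.2 kg mass has component 6.2 × 9.8 × sin 53° = 48.525 N down its slope, and the 2.6 kg mass has 2.6 × 9.8 × sin 29° = 12.353 N down its slope.
The 6.2 kg side's 48.525 N exceeds the other side's 12.353 N, so that mass slides down and the 2.6 kg mass slides up. Taking that direction as positive, Newton's second law for the whole system gives 48.525 − 12.353 = (6.2 + 2.6) a, so a = 36.172 / 8.8 = 4.1105 m/s².
For the 2.6 kg mass (up-slope positive): T − 12.353 = 2.6 × 4.1105, so T = 23.040 N.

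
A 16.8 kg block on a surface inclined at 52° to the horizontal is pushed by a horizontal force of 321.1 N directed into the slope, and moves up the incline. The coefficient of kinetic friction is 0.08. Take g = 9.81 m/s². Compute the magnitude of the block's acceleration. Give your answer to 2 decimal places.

2.35 m/s²

The horizontal push has components F cos 52° = 321.1 × 0.6157 = 197.701 N up the incline and F sin 52° = 321.1 × 0.7880 = 253.027 N pressing into the surface.
The normal force is therefore N = mg cos 52° + F sin 52° = 101.472 + 253.027 = 354.499 N, and kinetic friction down the slope is μN = 0.08 × 354.499 = 28.360 N.
Along the incline: F cos 52° − mg sin 52° − μN = ma, so 197.701 − 129.869 − 28.360 = 16.8 a, giving a = 2.3495 m/s².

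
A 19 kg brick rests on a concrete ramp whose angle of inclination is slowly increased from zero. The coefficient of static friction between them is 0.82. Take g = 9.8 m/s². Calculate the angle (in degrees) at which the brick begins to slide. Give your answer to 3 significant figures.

At the threshold of sliding, static friction is at its maximum μ_s N and exactly balances the weight component along the incline: mg sin θ = μ_s mg cos θ.
Hence tan θ = μ_s = 0.82, so θ = arctan(0.82) = 39.3518°.

39.4°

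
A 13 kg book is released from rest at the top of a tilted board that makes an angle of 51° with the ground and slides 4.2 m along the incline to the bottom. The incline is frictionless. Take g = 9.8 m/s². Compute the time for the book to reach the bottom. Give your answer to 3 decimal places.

1.050 s

The weight component along the incline is mg sin 51° = 99.008 N and the normal force is N = mg cos 51° = 80.175 N.
With no friction, a = g sin 51° = 7.6160 m/s².
Starting from rest, L = ½at², so t = √(2L/a) = √(2 × 4.2 / 7.6160) = 1.0502 s.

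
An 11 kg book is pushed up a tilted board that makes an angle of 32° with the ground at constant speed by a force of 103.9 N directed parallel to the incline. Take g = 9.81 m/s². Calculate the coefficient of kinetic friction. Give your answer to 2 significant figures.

0.51

At constant speed ΣF = 0 along the incline. The applied 103.9 N acts up the slope; the weight component mg sin 32° = 57.184 N and kinetic friction μN both act down the slope.
So 103.9 = 57.184 + μ × 91.513, giving μ = (103.9 − 57.184) / 91.513 = 0.5105.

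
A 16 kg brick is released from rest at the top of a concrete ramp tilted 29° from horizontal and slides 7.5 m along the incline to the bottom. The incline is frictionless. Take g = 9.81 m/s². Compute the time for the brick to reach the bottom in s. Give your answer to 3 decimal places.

1.776 s

The weight component along the incline is mg sin 29° = 76.096 N and the normal force is N = mg cos 29° = 137.280 N.
With no friction, a = g sin 29° = 4.7560 m/s².
Starting from rest, L = ½at², so t = √(2L/a) = √(2 × 7.5 / 4.7560) = 1.7759 s.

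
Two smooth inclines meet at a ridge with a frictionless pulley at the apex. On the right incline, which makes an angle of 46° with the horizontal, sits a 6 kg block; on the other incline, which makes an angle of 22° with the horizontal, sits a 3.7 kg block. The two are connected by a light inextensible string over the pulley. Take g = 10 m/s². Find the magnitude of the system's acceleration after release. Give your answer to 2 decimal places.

Resolve each weight along its own incline: the 6 kg mass has component 6 × 10 × sin 46° = 43.160 N down its slope, and the 3.7 kg mass has 3.7 × 10 × sin 22° = 13.860 N down its slope.
The 6 kg side's 43.160 N exceeds the other side's 13.860 N, so that mass slides down and the 3.7 kg mass slides up. Taking that direction as positive, Newton's second law for the whole system gives 43.160 − 13.860 = (6 + 3.7) a, so a = 29.300 / 9.7 = 3.0206 m/s².

3.02 m/s²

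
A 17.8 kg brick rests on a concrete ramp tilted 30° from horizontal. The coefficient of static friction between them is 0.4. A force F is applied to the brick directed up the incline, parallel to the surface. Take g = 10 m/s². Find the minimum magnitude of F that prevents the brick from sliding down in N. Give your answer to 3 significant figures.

The normal force is N = mg cos 30° = 154.153 N. With F at its minimum the brick is on the verge of sliding down, so static friction is at its maximum μ_s N = 0.4 × 154.153 = 61.661 N and acts up the slope.
Equilibrium along the incline: F + μ_s N = mg sin 30°, so F = 89.000 − 61.661 = 27.339 N.

27.3 N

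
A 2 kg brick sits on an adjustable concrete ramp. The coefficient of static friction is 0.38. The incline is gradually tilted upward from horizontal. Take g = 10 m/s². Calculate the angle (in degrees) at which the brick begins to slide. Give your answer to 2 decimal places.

20.81°

At the threshold of sliding, static friction is at its maximum μ_s N and exactly balances the weight component along the incline: mg sin θ = μ_s mg cos θ.
Hence tan θ = μ_s = 0.38, so θ = arctan(0.38) = 20.8068°.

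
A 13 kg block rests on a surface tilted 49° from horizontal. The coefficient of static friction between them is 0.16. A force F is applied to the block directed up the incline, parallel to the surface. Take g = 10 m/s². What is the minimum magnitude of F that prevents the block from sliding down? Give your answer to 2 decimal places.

The normal force is N = mg cos 49° = 85.288 N. With F at its minimum the block is on the verge of sliding down, so static friction is at its maximum μ_s N = 0.16 × 85.288 = 13.646 N and acts up the slope.
Equilibrium along the incline: F + μ_s N = mg sin 49°, so F = 98.112 − 13.646 = 84.466 N.

84.47 N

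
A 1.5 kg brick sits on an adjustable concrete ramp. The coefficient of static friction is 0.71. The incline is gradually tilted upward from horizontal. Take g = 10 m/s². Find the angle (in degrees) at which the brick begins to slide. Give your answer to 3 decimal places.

At the threshold of sliding, static friction is at its maximum μ_s N and exactly balances the weight component along the incline: mg sin θ = μ_s mg cos θ.
Hence tan θ = μ_s = 0.71, so θ = arctan(0.71) = 35.3748°.

35.375°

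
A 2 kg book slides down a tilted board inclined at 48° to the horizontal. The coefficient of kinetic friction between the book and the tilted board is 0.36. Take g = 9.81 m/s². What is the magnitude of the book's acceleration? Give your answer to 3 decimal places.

4.927 m/s²

Resolving the weight along the incline: the component pulling the book down the slope is mg sin 48° = 2 × 9.81 × 0.7431 = 14.580 N, and the normal force is N = mg cos 48° = 2 × 9.81 × 0.6691 = 13.128 N.
Kinetic friction acts up the slope with magnitude f = μN = 0.36 × 13.128 = 4.726 N.
Net force along the incline is 14.580 − 4.726 = 9.854 N, so a = 9.854 / 2 = 4.9270 m/s².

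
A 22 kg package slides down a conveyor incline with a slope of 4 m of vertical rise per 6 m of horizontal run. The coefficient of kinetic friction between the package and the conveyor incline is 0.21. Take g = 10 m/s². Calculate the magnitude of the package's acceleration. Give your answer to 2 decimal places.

3.80 m/s²

Resolving the weight along the incline: the component pulling the package down the slope is mg sin 33.69° = 22 × 10 × 0.5547 = 122.034 N, and the normal force is N = mg cos 33.69° = 22 × 10 × 0.8321 = 183.062 N.
Kinetic friction acts up the slope with magnitude f = μN = 0.21 × 183.062 = 38.443 N.
Net force along the incline is 122.034 − 38.443 = 83.591 N, so a = 83.591 / 22 = 3.7996 m/s².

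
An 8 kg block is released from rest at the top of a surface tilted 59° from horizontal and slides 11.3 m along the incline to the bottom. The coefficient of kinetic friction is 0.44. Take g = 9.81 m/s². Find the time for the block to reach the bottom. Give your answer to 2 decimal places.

1.91 s

The weight component along the incline is mg sin 59° = 67.270 N and the normal force is N = mg cos 59° = 40.420 N.
Friction up the slope is f = μN = 0.44 × 40.420 = 17.785 N, so the net downslope force is 67.270 − 17.785 = 49.485 N and a = 49.485 / 8 = 6.1856 m/s².
Starting from rest, L = ½at², so t = √(2L/a) = √(2 × 11.3 / 6.1856) = 1.9115 s.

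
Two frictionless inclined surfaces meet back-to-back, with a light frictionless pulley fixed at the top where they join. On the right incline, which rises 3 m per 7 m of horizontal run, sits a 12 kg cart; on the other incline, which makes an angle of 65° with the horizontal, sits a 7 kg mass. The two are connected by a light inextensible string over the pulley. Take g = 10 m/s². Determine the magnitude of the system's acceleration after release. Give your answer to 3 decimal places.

0.851 m/s²

Resolve each weight along its own incline: the 12 kg mass has component 12 × 10 × sin 23.20° = 47.270 N down its slope, and the 7 kg mass has 7 × 10 × sin 65° = 63.442 N down its slope.
The 7 kg side's 63.442 N exceeds the other side's 47.270 N, so that mass slides down and the 12 kg mass slides up. Taking that direction as positive, Newton's second law for the whole system gives 63.442 − 47.270 = (12 + 7) a, so a = 16.172 / 19 = 0.8512 m/s².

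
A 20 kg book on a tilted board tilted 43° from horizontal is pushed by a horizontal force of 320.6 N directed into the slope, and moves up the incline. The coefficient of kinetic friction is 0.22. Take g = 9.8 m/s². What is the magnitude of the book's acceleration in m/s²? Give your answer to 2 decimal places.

1.06 m/s²

The horizontal push has components F cos 43° = 320.6 × 0.7314 = 234.487 N up the incline and F sin 43° = 320.6 × 0.6820 = 218.649 N pressing into the surface.
The normal force is therefore N = mg cos 43° + F sin 43° = 143.354 + 218.649 = 362.003 N, and kinetic friction down the slope is μN = 0.22 × 362.003 = 79.641 N.
Along the incline: F cos 43° − mg sin 43° − μN = ma, so 234.487 − 133.672 − 79.641 = 20 a, giving a = 1.0587 m/s².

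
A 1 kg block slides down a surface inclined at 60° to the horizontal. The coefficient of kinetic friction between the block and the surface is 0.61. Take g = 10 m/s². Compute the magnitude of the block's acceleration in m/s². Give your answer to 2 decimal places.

5.61 m/s²

Resolving the weight along the incline: the component pulling the block down the slope is mg sin 60° = 1 × 10 × 0.8660 = 8.660 N, and the normal force is N = mg cos 60° = 1 × 10 × 0.5000 = 5.000 N.
Kinetic friction acts up the slope with magnitude f = μN = 0.61 × 5.000 = 3.050 N.
Net force along the incline is 8.660 − 3.050 = 5.610 N, so a = 5.610 / 1 = 5.6100 m/s².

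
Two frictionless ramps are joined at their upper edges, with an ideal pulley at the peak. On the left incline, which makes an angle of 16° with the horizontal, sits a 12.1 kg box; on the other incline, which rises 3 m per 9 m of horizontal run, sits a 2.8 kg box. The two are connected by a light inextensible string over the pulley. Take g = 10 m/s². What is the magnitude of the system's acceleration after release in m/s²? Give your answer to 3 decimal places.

Resolve each weight along its own incline: the 12.1 kg mass has component 12.1 × 10 × sin 16° = 33.352 N down its slope, and the 2.8 kg mass has 2.8 × 10 × sin 18.43° = 8.854 N down its slope.
The 12.1 kg side's 33.352 N exceeds the other side's 8.854 N, so that mass slides down and the 2.8 kg mass slides up. Taking that direction as positive, Newton's second law for the whole system gives 33.352 − 8.854 = (12.1 + 2.8) a, so a = 24.498 / 14.9 = 1.6442 m/s².

1.644 m/s²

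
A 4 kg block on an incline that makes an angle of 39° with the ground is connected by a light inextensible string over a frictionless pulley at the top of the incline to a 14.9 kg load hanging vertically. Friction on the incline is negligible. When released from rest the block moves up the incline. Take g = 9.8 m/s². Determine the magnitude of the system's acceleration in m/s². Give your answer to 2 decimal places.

For the block on the incline: the weight component along the slope is m₁g sin 39° = 4 × 9.8 × 0.6293 = 24.669 N and the normal force is N = m₁g cos 39° = 30.464 N.
Newton's second law for the block (up-slope positive): T − 24.669 = 4 a. For the hanging load (downward positive): 14.9 × 9.8 − T = 14.9 a.
Adding the two equations eliminates T: 121.351 = 18.9 a, so a = 6.4207 m/s².

6.42 m/s²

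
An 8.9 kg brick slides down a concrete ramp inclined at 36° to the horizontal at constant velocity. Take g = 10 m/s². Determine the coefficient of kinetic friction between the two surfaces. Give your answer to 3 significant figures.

0.727

At constant velocity the net force along the incline is zero: mg sin 36° = μ mg cos 36°.
So μ = tan 36° = 0.5878 / 0.8090 = 0.7266.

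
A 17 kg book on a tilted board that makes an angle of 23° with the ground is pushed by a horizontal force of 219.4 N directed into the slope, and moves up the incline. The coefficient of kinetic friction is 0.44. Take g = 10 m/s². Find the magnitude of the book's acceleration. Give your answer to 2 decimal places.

The horizontal push has components F cos 23° = 219.4 × 0.9205 = 201.958 N up the incline and F sin 23° = 219.4 × 0.3907 = 85.720 N pressing into the surface.
The normal force is therefore N = mg cos 23° + F sin 23° = 156.485 + 85.720 = 242.205 N, and kinetic friction down the slope is μN = 0.44 × 242.205 = 106.570 N.
Along the incline: F cos 23° − mg sin 23° − μN = ma, so 201.958 − 66.419 − 106.570 = 17 a, giving a = 1.7041 m/s².

1.70 m/s²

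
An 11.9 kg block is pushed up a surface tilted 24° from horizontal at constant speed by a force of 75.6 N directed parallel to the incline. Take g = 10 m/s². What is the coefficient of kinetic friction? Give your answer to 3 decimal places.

0.250

At constant speed ΣF = 0 along the incline. The applied 75.6 N acts up the slope; the weight component mg sin 24° = 48.402 N and kinetic friction μN both act down the slope.
So 75.6 = 48.402 + μ × 108.712, giving μ = (75.6 − 48.402) / 108.712 = 0.2502.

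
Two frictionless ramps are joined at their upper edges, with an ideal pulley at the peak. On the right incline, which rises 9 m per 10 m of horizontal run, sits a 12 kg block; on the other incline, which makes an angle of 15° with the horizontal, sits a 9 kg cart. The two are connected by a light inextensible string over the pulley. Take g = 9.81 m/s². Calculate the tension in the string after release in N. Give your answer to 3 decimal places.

46.808 N

Resolve each weight along its own incline: the 12 kg mass has component 12 × 9.81 × sin 41.99° = 78.751 N down its slope, and the 9 kg mass has 9 × 9.81 × sin 15° = 22.851 N down its slope.
The 12 kg side's 78.751 N exceeds the other side's 22.851 N, so that mass slides down and the 9 kg mass slides up. Taking that direction as positive, Newton's second law for the whole system gives 78.751 − 22.851 = (12 + 9) a, so a = 55.900 / 21 = 2.6619 m/s².
For the 9 kg mass (up-slope positive): T − 22.851 = 9 × 2.6619, so T = 46.808 N.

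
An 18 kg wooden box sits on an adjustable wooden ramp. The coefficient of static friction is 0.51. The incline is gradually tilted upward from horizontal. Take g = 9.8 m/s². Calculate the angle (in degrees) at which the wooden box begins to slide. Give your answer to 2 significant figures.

27°

At the threshold of sliding, static friction is at its maximum μ_s N and exactly balances the weight component along the incline: mg sin θ = μ_s mg cos θ.
Hence tan θ = μ_s = 0.51, so θ = arctan(0.51) = 27.0216°.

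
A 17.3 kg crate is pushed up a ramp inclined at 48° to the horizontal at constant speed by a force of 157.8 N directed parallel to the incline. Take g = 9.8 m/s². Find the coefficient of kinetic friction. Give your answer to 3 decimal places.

At constant speed ΣF = 0 along the incline. The applied 157.8 N acts up the slope; the weight component mg sin 48° = 125.993 N and kinetic friction μN both act down the slope.
So 157.8 = 125.993 + μ × 113.444, giving μ = (157.8 − 125.993) / 113.444 = 0.2804.

0.280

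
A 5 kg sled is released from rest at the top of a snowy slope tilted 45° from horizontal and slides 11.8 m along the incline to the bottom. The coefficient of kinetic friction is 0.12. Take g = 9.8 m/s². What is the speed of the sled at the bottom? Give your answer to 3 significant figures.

The weight component along the incline is mg sin 45° = 34.648 N and the normal force is N = mg cos 45° = 34.648 N.
Friction up the slope is f = μN = 0.12 × 34.648 = 4.158 N, so the net downslope force is 34.648 − 4.158 = 30.490 N and a = 30.490 / 5 = 6.0980 m/s².
Starting from rest over a distance of 11.8 m, v² = 2aL = 2 × 6.0980 × 11.8 = 143.9128, so v = 11.9964 m/s.

12.0 m/s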